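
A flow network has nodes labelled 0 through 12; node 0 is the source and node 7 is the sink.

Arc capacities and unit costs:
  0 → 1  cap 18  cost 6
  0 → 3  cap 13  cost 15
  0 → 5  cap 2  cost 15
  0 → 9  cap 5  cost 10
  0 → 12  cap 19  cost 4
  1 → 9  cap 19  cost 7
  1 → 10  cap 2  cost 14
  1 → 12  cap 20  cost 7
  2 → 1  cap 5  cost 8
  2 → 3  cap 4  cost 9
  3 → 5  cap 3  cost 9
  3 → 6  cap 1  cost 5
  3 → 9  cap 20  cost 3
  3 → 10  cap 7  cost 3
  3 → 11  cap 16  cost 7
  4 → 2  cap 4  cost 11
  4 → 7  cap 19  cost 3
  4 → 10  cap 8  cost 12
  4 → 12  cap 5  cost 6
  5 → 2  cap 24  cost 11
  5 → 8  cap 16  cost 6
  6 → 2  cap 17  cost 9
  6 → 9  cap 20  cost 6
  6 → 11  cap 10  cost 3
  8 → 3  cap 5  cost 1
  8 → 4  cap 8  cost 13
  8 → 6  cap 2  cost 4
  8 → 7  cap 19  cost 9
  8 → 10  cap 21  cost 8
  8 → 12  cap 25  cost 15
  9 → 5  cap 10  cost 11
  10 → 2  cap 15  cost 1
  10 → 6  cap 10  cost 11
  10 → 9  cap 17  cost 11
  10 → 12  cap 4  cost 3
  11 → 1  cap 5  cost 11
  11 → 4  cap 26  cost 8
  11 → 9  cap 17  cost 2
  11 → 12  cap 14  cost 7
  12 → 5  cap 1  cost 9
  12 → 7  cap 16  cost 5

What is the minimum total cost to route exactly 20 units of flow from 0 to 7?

Minimum cost for 20 units: 265

shortest-cost path #1: 0→12→7 push 16 @ unit cost 9 (adds 144)
shortest-cost path #2: 0→12→5→8→7 push 1 @ unit cost 28 (adds 28)
shortest-cost path #3: 0→5→8→7 push 2 @ unit cost 30 (adds 60)
shortest-cost path #4: 0→3→11→4→7 push 1 @ unit cost 33 (adds 33)
total cost = 265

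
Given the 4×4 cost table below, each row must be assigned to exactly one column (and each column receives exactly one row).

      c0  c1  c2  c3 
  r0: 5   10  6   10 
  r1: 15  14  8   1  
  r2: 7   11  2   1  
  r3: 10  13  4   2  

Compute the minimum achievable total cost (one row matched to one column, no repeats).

Minimum assignment cost: 21

one of 2 optimal assignments: row0→col0 (cost 5), row1→col3 (cost 1), row2→col1 (cost 11), row3→col2 (cost 4)
total = 5 + 1 + 11 + 4 = 21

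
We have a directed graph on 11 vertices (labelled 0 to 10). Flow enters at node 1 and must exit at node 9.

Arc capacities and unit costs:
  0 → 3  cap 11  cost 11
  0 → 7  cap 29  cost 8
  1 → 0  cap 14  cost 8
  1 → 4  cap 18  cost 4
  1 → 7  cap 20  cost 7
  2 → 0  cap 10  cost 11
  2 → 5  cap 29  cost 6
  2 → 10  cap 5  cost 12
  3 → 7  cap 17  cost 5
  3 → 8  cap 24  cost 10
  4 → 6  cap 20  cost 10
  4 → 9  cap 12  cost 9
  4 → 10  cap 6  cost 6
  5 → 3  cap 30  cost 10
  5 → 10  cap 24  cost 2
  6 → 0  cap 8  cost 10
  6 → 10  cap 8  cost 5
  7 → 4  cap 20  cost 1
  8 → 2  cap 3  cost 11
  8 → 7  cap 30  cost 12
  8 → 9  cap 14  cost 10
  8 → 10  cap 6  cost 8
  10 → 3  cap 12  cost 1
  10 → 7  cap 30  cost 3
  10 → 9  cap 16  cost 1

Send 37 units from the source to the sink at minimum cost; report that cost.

Minimum cost for 37 units: 841

shortest-cost path #1: 1→4→10→9 push 6 @ unit cost 11 (adds 66)
shortest-cost path #2: 1→4→9 push 12 @ unit cost 13 (adds 156)
shortest-cost path #3: 1→7→4→6→10→9 push 8 @ unit cost 24 (adds 192)
shortest-cost path #4: 1→0→3→8→10→9 push 2 @ unit cost 38 (adds 76)
shortest-cost path #5: 1→0→3→8→9 push 9 @ unit cost 39 (adds 351)
total cost = 841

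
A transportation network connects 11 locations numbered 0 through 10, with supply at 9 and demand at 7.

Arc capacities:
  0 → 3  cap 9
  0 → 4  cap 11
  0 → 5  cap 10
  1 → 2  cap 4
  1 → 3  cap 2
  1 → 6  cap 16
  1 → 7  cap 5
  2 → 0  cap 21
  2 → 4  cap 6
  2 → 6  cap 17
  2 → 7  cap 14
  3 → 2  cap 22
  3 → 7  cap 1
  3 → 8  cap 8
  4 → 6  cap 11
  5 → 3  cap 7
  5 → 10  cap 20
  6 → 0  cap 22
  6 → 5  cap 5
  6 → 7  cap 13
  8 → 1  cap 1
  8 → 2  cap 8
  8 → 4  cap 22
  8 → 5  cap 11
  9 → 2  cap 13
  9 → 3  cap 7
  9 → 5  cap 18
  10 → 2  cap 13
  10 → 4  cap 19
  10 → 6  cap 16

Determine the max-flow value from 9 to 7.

Maximum flow value: 29

augment #1: 9→2→7 bottleneck 13, total now 13
augment #2: 9→3→7 bottleneck 1, total now 14
augment #3: 9→3→2→7 bottleneck 1, total now 15
augment #4: 9→3→2→6→7 bottleneck 5, total now 20
augment #5: 9→5→10→6→7 bottleneck 8, total now 28
augment #6: 9→5→3→8→1→7 bottleneck 1, total now 29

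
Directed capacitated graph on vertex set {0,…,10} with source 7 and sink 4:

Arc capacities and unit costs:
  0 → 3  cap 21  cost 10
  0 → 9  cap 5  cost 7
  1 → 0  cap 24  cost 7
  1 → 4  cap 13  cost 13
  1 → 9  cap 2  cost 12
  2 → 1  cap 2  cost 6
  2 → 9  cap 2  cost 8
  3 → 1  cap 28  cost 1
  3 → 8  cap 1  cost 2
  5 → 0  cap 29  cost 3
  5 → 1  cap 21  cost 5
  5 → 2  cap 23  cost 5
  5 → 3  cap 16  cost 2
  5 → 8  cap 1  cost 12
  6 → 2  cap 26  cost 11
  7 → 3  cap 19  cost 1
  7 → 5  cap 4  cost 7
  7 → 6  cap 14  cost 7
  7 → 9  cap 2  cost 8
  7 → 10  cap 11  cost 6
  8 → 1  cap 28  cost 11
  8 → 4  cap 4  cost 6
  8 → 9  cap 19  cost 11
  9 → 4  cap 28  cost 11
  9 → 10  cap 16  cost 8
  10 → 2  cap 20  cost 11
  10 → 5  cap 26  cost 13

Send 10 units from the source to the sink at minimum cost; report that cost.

Minimum cost for 10 units: 144

shortest-cost path #1: 7→3→8→4 push 1 @ unit cost 9 (adds 9)
shortest-cost path #2: 7→3→1→4 push 9 @ unit cost 15 (adds 135)
total cost = 144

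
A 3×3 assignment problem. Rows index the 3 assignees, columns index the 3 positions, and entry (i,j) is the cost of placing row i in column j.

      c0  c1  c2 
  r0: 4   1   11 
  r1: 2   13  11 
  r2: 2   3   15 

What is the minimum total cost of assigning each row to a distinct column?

optimal assignment: row0→col1 (cost 1), row1→col2 (cost 11), row2→col0 (cost 2)
total = 1 + 11 + 2 = 14

Minimum assignment cost: 14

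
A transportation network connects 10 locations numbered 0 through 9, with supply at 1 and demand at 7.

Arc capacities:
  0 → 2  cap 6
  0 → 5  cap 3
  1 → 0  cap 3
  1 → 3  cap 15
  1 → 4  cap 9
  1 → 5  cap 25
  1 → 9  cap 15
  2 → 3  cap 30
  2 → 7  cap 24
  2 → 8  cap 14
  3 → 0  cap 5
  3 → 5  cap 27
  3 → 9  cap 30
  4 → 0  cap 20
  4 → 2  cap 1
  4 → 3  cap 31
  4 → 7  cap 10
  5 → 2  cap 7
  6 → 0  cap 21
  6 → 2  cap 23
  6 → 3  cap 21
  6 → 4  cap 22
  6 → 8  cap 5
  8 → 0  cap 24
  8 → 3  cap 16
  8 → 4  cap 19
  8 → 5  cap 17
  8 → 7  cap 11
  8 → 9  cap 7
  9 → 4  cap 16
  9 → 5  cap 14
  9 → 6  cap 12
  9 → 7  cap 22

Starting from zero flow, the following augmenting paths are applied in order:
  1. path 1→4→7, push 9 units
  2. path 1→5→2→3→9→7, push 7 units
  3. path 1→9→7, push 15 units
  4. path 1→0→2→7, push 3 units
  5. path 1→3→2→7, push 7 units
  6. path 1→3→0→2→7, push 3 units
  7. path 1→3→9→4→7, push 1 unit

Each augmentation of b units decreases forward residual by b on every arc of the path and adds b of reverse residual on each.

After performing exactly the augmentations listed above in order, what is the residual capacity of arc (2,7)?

Residual capacity of (2,7): 11

after path 1 (1→4→7, push 9): res(2,7)=24
after path 2 (1→5→2→3→9→7, push 7): res(2,7)=24
after path 3 (1→9→7, push 15): res(2,7)=24
after path 4 (1→0→2→7, push 3): res(2,7)=21
after path 5 (1→3→2→7, push 7): res(2,7)=14
after path 6 (1→3→0→2→7, push 3): res(2,7)=11
after path 7 (1→3→9→4→7, push 1): res(2,7)=11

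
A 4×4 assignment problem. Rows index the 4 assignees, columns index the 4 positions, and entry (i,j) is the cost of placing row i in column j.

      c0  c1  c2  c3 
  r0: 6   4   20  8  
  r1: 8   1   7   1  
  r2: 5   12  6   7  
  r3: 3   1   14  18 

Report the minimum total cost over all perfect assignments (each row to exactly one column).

Minimum assignment cost: 14

one of 2 optimal assignments: row0→col0 (cost 6), row1→col3 (cost 1), row2→col2 (cost 6), row3→col1 (cost 1)
total = 6 + 1 + 6 + 1 = 14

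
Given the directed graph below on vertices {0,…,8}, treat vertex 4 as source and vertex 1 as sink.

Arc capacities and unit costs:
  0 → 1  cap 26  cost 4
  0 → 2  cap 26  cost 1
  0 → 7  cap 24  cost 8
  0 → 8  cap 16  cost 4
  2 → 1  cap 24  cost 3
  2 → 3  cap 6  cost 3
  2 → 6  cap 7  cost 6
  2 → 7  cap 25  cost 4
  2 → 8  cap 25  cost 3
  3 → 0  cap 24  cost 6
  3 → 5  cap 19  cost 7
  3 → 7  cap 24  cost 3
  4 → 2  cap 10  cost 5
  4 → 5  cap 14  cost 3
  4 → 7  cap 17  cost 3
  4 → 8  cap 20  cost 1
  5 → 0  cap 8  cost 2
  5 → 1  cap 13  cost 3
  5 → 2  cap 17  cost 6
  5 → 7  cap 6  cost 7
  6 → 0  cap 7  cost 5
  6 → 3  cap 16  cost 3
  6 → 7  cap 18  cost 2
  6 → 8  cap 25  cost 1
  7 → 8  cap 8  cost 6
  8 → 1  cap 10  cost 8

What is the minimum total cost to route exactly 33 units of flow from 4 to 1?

shortest-cost path #1: 4→5→1 push 13 @ unit cost 6 (adds 78)
shortest-cost path #2: 4→2→1 push 10 @ unit cost 8 (adds 80)
shortest-cost path #3: 4→8→1 push 10 @ unit cost 9 (adds 90)
total cost = 248

Minimum cost for 33 units: 248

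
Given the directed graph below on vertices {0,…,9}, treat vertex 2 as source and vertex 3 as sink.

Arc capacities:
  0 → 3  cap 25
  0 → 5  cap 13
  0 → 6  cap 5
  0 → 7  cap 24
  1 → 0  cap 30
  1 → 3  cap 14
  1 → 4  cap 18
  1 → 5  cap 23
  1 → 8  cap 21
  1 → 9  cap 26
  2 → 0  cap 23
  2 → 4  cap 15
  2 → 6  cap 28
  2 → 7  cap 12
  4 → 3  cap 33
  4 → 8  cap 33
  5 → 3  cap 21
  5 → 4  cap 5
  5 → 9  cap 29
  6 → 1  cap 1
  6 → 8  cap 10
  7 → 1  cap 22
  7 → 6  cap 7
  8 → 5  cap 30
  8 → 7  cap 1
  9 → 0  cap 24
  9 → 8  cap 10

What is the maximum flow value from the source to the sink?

Maximum flow value: 61

augment #1: 2→0→3 bottleneck 23, total now 23
augment #2: 2→4→3 bottleneck 15, total now 38
augment #3: 2→6→1→3 bottleneck 1, total now 39
augment #4: 2→7→1→3 bottleneck 12, total now 51
augment #5: 2→6→8→5→3 bottleneck 10, total now 61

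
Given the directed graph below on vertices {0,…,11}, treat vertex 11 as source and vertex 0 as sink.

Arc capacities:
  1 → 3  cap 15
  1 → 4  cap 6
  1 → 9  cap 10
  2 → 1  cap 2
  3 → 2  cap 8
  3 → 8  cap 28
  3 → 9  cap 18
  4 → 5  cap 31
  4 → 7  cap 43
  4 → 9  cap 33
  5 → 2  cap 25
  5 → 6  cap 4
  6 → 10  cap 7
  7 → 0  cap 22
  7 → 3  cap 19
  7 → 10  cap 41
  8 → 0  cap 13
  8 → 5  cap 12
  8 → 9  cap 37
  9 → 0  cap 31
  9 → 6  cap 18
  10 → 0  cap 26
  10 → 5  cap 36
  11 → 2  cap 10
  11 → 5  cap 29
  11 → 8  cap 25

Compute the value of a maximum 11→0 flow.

Maximum flow value: 31

augment #1: 11→8→0 bottleneck 13, total now 13
augment #2: 11→8→9→0 bottleneck 12, total now 25
augment #3: 11→2→1→9→0 bottleneck 2, total now 27
augment #4: 11→5→6→10→0 bottleneck 4, total now 31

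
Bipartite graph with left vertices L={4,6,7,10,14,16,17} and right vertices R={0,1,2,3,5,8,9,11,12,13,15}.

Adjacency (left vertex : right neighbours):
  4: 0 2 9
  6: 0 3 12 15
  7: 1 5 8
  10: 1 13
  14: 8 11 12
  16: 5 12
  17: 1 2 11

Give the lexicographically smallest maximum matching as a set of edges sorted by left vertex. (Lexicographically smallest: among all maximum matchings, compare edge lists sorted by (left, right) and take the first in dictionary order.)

|M| = 7 (so the lex-smallest maximum matching has 7 edges)
process left vertices in ascending order; for each, take the smallest-labelled available neighbour that still permits 7 edges overall, or leave it unmatched if none does
lex-smallest matching: {4-0, 6-3, 7-1, 10-13, 14-8, 16-5, 17-2}

Lex-smallest maximum matching: {(4,0), (6,3), (7,1), (10,13), (14,8), (16,5), (17,2)}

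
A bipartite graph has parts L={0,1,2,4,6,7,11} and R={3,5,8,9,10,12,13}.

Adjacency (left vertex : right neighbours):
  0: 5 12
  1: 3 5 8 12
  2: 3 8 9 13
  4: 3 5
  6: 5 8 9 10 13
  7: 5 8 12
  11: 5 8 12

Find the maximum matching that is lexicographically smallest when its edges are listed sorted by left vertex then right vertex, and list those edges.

|M| = 6 (so the lex-smallest maximum matching has 6 edges)
process left vertices in ascending order; for each, take the smallest-labelled available neighbour that still permits 6 edges overall, or leave it unmatched if none does
lex-smallest matching: {0-5, 1-3, 2-9, 6-10, 7-8, 11-12}

Lex-smallest maximum matching: {(0,5), (1,3), (2,9), (6,10), (7,8), (11,12)}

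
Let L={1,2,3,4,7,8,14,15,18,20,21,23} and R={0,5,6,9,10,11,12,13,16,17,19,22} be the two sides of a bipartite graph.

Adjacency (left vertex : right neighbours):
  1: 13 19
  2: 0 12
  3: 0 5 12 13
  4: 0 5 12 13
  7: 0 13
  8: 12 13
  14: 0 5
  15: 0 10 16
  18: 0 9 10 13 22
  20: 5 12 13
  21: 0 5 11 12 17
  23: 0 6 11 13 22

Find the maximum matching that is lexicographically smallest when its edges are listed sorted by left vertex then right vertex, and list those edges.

Lex-smallest maximum matching: {(1,19), (2,0), (3,5), (4,12), (7,13), (15,10), (18,9), (21,11), (23,6)}

|M| = 9 (so the lex-smallest maximum matching has 9 edges)
process left vertices in ascending order; for each, take the smallest-labelled available neighbour that still permits 9 edges overall, or leave it unmatched if none does
lex-smallest matching: {1-19, 2-0, 3-5, 4-12, 7-13, 15-10, 18-9, 21-11, 23-6}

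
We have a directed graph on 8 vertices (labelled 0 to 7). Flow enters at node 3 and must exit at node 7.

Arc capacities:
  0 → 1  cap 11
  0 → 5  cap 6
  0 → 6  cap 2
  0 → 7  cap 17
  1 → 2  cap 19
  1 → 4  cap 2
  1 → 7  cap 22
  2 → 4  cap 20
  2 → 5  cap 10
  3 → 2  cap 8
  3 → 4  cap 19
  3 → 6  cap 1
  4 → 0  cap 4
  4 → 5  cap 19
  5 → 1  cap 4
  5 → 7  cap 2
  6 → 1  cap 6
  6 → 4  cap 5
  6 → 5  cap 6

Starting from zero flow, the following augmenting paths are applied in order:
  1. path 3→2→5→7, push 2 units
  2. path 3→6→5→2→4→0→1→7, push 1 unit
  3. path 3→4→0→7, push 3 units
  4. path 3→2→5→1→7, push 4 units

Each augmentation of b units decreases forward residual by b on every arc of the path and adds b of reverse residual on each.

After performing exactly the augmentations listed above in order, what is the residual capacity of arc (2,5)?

Residual capacity of (2,5): 5

after path 1 (3→2→5→7, push 2): res(2,5)=8
after path 2 (3→6→5→2→4→0→1→7, push 1): res(2,5)=9
after path 3 (3→4→0→7, push 3): res(2,5)=9
after path 4 (3→2→5→1→7, push 4): res(2,5)=5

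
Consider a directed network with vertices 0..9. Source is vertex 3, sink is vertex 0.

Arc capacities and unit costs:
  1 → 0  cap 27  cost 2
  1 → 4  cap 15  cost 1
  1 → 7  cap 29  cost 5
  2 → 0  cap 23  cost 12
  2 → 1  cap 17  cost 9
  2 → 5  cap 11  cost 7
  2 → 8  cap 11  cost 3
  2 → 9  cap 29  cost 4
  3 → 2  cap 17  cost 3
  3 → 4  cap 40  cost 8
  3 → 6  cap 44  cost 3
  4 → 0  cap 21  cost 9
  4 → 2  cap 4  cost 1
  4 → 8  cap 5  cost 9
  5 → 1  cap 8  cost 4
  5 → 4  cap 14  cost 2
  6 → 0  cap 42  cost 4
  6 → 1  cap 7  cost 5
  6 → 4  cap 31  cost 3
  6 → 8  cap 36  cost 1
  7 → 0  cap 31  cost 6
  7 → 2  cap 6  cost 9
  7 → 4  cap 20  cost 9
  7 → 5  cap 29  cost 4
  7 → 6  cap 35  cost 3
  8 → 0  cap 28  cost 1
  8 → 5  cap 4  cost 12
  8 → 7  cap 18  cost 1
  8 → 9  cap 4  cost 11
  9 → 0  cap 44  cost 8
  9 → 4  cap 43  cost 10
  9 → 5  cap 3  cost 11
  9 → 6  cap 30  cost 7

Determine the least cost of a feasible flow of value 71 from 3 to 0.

Minimum cost for 71 units: 605

shortest-cost path #1: 3→6→8→0 push 28 @ unit cost 5 (adds 140)
shortest-cost path #2: 3→6→0 push 16 @ unit cost 7 (adds 112)
shortest-cost path #3: 3→2→8→6→0 push 11 @ unit cost 9 (adds 99)
shortest-cost path #4: 3→2→1→0 push 6 @ unit cost 14 (adds 84)
shortest-cost path #5: 3→4→0 push 10 @ unit cost 17 (adds 170)
total cost = 605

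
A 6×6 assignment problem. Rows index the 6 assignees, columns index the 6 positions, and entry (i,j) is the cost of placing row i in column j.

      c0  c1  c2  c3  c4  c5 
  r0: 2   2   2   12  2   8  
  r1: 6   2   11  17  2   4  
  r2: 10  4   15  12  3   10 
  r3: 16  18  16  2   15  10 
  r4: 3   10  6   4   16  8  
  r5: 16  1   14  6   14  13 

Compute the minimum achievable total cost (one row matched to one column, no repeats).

optimal assignment: row0→col2 (cost 2), row1→col5 (cost 4), row2→col4 (cost 3), row3→col3 (cost 2), row4→col0 (cost 3), row5→col1 (cost 1)
total = 2 + 4 + 3 + 2 + 3 + 1 = 15

Minimum assignment cost: 15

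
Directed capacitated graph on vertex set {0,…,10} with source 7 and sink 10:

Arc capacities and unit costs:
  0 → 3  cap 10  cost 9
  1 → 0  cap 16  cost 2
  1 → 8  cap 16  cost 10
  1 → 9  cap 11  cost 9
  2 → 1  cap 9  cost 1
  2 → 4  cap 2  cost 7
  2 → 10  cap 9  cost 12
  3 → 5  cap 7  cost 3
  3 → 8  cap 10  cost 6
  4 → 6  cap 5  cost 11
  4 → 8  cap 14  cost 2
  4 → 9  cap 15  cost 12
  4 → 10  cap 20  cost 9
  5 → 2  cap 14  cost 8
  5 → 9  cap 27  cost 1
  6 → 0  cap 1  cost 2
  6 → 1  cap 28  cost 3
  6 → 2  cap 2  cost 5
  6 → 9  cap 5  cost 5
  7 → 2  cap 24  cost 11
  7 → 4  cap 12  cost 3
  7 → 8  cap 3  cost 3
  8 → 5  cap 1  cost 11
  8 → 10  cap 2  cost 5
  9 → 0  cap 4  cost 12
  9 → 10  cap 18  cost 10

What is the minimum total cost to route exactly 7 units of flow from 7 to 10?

shortest-cost path #1: 7→8→10 push 2 @ unit cost 8 (adds 16)
shortest-cost path #2: 7→4→10 push 5 @ unit cost 12 (adds 60)
total cost = 76

Minimum cost for 7 units: 76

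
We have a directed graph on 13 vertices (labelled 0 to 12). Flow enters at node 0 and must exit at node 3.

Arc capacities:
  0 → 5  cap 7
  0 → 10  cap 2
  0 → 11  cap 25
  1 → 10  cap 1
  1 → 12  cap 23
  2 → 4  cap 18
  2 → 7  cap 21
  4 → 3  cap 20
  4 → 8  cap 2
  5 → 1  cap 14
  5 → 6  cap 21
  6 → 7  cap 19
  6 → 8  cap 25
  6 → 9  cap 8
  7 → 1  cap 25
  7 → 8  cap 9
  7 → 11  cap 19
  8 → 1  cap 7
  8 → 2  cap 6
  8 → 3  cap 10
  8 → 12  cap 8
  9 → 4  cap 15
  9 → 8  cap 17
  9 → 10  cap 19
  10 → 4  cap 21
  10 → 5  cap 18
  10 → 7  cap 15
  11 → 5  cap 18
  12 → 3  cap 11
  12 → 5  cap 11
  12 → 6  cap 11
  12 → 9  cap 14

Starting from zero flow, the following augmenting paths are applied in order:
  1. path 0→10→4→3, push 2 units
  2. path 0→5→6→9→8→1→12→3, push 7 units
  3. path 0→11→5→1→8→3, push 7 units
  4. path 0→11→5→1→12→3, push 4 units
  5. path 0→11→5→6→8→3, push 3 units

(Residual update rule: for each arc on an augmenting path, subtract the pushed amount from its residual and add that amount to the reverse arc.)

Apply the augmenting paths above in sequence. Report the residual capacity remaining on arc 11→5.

after path 1 (0→10→4→3, push 2): res(11,5)=18
after path 2 (0→5→6→9→8→1→12→3, push 7): res(11,5)=18
after path 3 (0→11→5→1→8→3, push 7): res(11,5)=11
after path 4 (0→11→5→1→12→3, push 4): res(11,5)=7
after path 5 (0→11→5→6→8→3, push 3): res(11,5)=4

Residual capacity of (11,5): 4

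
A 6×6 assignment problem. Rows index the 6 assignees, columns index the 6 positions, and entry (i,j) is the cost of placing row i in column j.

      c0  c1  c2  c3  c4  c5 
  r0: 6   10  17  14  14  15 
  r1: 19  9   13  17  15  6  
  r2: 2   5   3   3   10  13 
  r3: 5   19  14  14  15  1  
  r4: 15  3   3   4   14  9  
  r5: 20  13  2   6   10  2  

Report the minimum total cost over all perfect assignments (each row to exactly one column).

optimal assignment: row0→col0 (cost 6), row1→col4 (cost 15), row2→col3 (cost 3), row3→col5 (cost 1), row4→col1 (cost 3), row5→col2 (cost 2)
total = 6 + 15 + 3 + 1 + 3 + 2 = 30

Minimum assignment cost: 30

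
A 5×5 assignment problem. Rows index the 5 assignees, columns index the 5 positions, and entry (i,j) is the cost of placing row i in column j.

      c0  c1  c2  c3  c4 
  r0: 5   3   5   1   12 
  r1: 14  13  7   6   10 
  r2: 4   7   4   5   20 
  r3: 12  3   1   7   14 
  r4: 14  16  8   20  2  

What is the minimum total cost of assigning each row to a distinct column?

Minimum assignment cost: 16

optimal assignment: row0→col1 (cost 3), row1→col3 (cost 6), row2→col0 (cost 4), row3→col2 (cost 1), row4→col4 (cost 2)
total = 3 + 6 + 4 + 1 + 2 = 16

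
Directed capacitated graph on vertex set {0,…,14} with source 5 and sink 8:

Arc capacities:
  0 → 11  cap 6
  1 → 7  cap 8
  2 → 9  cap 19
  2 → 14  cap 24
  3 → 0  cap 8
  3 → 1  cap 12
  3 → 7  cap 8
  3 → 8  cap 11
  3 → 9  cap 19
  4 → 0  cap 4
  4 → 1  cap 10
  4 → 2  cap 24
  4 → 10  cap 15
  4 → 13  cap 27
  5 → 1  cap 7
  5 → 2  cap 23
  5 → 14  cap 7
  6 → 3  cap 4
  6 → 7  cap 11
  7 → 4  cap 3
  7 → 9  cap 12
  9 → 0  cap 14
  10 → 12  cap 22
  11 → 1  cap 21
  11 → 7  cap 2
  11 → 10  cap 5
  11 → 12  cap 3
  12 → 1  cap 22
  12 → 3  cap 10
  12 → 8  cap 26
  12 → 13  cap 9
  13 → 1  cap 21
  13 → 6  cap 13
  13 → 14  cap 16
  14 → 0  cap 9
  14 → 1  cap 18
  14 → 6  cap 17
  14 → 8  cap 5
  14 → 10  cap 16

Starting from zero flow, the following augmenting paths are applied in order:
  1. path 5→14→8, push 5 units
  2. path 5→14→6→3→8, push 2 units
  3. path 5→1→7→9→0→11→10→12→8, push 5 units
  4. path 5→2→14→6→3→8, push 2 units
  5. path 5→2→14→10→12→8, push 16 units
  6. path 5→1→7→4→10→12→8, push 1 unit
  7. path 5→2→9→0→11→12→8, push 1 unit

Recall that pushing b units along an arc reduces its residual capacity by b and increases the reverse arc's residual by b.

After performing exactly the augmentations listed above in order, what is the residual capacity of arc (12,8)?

Residual capacity of (12,8): 3

after path 1 (5→14→8, push 5): res(12,8)=26
after path 2 (5→14→6→3→8, push 2): res(12,8)=26
after path 3 (5→1→7→9→0→11→10→12→8, push 5): res(12,8)=21
after path 4 (5→2→14→6→3→8, push 2): res(12,8)=21
after path 5 (5→2→14→10→12→8, push 16): res(12,8)=5
after path 6 (5→1→7→4→10→12→8, push 1): res(12,8)=4
after path 7 (5→2→9→0→11→12→8, push 1): res(12,8)=3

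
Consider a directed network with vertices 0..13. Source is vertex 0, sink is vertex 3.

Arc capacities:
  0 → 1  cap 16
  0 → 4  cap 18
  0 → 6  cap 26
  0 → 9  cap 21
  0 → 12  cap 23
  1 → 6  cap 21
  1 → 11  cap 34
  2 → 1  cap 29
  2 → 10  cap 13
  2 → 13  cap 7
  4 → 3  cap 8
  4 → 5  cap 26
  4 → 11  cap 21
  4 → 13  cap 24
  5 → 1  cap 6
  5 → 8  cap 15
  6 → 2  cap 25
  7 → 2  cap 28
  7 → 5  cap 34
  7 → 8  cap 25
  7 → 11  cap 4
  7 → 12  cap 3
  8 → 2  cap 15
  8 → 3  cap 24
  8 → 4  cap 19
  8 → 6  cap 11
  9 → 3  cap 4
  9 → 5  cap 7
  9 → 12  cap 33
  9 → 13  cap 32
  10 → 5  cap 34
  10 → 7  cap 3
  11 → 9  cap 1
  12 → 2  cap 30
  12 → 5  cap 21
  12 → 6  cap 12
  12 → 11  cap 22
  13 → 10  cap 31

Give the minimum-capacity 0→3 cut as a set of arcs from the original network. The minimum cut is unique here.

Min-cut arcs: {(4,3), (5,8), (9,3), (10,7)} (total capacity 30)

augment #1: 0→4→3 push 8
augment #2: 0→9→3 push 4
augment #3: 0→4→5→8→3 push 10
augment #4: 0→9→5→8→3 push 5
augment #5: 0→6→2→10→7→8→3 push 3
max flow = 30; residual-reachable set from 0 gives S-side
cut edges (S→T): {(4,3), (5,8), (9,3), (10,7)} total cap 30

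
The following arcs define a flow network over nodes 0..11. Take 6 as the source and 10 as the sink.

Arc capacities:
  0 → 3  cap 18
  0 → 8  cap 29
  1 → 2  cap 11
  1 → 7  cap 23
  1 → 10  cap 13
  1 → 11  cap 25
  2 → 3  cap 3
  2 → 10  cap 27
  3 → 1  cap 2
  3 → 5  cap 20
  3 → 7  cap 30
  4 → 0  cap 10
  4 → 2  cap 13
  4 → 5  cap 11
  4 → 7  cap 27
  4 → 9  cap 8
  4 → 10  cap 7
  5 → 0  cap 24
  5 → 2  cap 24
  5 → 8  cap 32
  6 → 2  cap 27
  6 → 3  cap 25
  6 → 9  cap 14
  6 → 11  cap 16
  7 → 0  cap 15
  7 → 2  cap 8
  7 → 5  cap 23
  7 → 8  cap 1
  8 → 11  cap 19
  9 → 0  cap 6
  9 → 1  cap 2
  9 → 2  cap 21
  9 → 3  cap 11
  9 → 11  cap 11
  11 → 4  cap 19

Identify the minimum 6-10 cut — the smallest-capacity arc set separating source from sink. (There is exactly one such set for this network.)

augment #1: 6→2→10 push 27
augment #2: 6→3→1→10 push 2
augment #3: 6→9→1→10 push 2
augment #4: 6→11→4→10 push 7
max flow = 38; residual-reachable set from 6 gives S-side
cut edges (S→T): {(2,10), (3,1), (4,10), (9,1)} total cap 38

Min-cut arcs: {(2,10), (3,1), (4,10), (9,1)} (total capacity 38)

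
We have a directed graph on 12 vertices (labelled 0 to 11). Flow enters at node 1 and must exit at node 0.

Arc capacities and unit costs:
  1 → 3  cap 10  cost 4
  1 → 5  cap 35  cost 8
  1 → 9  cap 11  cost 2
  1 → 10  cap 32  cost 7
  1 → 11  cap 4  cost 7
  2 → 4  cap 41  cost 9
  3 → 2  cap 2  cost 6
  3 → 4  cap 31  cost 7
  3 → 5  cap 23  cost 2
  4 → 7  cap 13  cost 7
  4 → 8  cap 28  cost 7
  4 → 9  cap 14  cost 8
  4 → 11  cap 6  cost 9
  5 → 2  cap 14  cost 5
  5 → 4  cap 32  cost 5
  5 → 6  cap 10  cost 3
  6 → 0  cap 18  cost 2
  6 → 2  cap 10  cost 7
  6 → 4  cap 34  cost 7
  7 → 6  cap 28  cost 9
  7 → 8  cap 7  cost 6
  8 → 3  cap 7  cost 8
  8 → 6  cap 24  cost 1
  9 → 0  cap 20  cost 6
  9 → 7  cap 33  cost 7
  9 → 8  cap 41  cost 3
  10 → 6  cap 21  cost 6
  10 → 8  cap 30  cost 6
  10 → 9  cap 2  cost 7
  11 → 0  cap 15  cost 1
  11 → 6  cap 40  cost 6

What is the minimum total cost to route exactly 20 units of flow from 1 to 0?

shortest-cost path #1: 1→9→0 push 11 @ unit cost 8 (adds 88)
shortest-cost path #2: 1→11→0 push 4 @ unit cost 8 (adds 32)
shortest-cost path #3: 1→3→5→6→0 push 5 @ unit cost 11 (adds 55)
total cost = 175

Minimum cost for 20 units: 175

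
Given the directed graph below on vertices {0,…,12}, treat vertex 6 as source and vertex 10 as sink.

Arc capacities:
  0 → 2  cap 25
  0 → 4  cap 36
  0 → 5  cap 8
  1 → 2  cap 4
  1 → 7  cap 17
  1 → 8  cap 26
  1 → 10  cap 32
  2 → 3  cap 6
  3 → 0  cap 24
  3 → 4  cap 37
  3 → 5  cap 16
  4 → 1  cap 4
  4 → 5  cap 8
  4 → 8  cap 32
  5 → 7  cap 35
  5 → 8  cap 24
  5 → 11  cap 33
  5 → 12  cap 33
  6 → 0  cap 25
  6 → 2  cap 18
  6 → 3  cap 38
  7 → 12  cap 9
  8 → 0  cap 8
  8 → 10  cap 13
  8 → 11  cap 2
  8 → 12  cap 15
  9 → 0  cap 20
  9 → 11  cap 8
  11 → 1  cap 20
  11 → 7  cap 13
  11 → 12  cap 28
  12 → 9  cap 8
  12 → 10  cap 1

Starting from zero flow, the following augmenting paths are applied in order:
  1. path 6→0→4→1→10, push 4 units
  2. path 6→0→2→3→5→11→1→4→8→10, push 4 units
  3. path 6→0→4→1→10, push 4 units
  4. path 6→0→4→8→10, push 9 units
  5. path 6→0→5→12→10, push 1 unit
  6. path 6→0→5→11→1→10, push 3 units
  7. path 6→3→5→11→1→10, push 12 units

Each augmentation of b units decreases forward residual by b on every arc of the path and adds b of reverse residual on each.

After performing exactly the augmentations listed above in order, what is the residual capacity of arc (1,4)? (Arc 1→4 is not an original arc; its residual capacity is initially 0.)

after path 1 (6→0→4→1→10, push 4): res(1,4)=4
after path 2 (6→0→2→3→5→11→1→4→8→10, push 4): res(1,4)=0
after path 3 (6→0→4→1→10, push 4): res(1,4)=4
after path 4 (6→0→4→8→10, push 9): res(1,4)=4
after path 5 (6→0→5→12→10, push 1): res(1,4)=4
after path 6 (6→0→5→11→1→10, push 3): res(1,4)=4
after path 7 (6→3→5→11→1→10, push 12): res(1,4)=4

Residual capacity of (1,4): 4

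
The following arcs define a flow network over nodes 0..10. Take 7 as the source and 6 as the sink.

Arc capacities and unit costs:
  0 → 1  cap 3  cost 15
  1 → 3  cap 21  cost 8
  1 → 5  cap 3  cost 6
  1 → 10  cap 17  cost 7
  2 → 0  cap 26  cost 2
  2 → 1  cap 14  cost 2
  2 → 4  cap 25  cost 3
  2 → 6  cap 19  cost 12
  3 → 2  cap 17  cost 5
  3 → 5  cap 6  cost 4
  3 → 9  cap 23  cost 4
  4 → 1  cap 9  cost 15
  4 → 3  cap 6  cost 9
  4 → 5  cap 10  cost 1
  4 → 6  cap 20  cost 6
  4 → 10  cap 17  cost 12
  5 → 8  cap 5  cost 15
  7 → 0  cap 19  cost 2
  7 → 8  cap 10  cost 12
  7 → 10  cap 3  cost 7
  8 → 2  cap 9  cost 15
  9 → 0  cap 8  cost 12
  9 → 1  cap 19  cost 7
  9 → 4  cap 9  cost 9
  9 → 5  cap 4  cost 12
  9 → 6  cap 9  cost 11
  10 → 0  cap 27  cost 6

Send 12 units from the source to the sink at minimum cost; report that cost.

shortest-cost path #1: 7→8→2→4→6 push 9 @ unit cost 36 (adds 324)
shortest-cost path #2: 7→0→1→3→2→4→6 push 3 @ unit cost 39 (adds 117)
total cost = 441

Minimum cost for 12 units: 441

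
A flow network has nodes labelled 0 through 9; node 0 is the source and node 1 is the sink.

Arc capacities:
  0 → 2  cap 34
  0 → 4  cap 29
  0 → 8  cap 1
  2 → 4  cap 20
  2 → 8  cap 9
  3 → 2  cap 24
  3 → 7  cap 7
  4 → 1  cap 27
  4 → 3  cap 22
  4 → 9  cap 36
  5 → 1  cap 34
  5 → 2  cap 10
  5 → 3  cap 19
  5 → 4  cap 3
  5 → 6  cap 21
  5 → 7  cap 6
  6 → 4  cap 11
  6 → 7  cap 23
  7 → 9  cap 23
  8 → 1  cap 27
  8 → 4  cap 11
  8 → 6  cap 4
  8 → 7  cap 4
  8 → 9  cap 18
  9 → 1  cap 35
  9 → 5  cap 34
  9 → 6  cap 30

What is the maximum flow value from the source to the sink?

Maximum flow value: 59

augment #1: 0→4→1 bottleneck 27, total now 27
augment #2: 0→8→1 bottleneck 1, total now 28
augment #3: 0→2→8→1 bottleneck 9, total now 37
augment #4: 0→4→9→1 bottleneck 2, total now 39
augment #5: 0→2→4→9→1 bottleneck 20, total now 59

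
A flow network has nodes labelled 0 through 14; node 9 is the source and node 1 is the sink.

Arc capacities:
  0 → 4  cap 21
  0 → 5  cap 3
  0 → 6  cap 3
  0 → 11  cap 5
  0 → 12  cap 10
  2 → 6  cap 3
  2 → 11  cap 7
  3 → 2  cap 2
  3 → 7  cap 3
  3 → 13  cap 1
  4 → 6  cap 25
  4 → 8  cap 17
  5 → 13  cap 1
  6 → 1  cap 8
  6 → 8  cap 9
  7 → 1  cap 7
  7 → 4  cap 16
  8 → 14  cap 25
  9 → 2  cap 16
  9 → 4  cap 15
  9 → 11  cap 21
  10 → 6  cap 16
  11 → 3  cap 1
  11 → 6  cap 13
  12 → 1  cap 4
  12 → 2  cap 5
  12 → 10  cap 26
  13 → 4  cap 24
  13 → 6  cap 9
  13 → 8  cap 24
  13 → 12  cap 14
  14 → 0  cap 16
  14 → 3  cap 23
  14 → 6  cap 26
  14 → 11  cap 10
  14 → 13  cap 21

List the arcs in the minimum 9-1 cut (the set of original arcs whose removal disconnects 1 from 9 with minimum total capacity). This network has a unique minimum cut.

augment #1: 9→2→6→1 push 3
augment #2: 9→4→6→1 push 5
augment #3: 9→11→3→7→1 push 1
augment #4: 9→4→8→14→0→12→1 push 4
augment #5: 9→4→8→14→3→7→1 push 2
max flow = 15; residual-reachable set from 9 gives S-side
cut edges (S→T): {(3,7), (6,1), (12,1)} total cap 15

Min-cut arcs: {(3,7), (6,1), (12,1)} (total capacity 15)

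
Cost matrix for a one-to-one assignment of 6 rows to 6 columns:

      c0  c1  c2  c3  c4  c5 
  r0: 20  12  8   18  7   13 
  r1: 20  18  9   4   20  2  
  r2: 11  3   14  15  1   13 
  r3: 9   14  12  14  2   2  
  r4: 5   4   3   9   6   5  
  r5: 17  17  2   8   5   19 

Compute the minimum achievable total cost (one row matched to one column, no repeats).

optimal assignment: row0→col4 (cost 7), row1→col3 (cost 4), row2→col1 (cost 3), row3→col5 (cost 2), row4→col0 (cost 5), row5→col2 (cost 2)
total = 7 + 4 + 3 + 2 + 5 + 2 = 23

Minimum assignment cost: 23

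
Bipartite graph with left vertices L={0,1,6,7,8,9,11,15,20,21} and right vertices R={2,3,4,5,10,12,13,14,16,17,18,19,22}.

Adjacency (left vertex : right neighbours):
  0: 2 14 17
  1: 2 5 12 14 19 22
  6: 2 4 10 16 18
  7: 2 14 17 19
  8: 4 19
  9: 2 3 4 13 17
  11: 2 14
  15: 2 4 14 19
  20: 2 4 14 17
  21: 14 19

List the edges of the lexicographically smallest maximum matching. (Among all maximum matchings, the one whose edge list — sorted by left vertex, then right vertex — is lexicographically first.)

|M| = 8 (so the lex-smallest maximum matching has 8 edges)
process left vertices in ascending order; for each, take the smallest-labelled available neighbour that still permits 8 edges overall, or leave it unmatched if none does
lex-smallest matching: {0-2, 1-5, 6-10, 7-14, 8-4, 9-3, 15-19, 20-17}

Lex-smallest maximum matching: {(0,2), (1,5), (6,10), (7,14), (8,4), (9,3), (15,19), (20,17)}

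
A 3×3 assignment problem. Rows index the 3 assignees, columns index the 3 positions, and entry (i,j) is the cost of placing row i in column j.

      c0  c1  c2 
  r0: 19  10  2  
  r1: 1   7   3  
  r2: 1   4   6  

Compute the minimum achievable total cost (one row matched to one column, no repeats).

Minimum assignment cost: 7

optimal assignment: row0→col2 (cost 2), row1→col0 (cost 1), row2→col1 (cost 4)
total = 2 + 1 + 4 = 7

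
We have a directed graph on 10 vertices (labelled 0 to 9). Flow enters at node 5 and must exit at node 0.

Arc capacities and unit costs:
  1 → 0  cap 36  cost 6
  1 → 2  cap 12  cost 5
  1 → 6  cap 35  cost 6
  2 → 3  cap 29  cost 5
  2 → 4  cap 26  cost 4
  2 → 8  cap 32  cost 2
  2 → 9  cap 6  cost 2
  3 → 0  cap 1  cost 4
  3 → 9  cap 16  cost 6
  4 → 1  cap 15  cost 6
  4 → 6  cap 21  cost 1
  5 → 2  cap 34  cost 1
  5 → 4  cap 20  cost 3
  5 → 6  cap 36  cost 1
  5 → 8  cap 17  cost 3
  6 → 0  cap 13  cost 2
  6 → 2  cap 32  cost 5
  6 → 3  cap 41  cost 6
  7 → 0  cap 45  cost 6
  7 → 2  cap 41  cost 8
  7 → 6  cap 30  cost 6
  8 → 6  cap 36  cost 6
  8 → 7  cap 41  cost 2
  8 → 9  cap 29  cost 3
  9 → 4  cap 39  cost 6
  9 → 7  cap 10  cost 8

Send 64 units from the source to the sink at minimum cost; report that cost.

Minimum cost for 64 units: 635

shortest-cost path #1: 5→6→0 push 13 @ unit cost 3 (adds 39)
shortest-cost path #2: 5→2→3→0 push 1 @ unit cost 10 (adds 10)
shortest-cost path #3: 5→8→7→0 push 17 @ unit cost 11 (adds 187)
shortest-cost path #4: 5→2→8→7→0 push 24 @ unit cost 11 (adds 264)
shortest-cost path #5: 5→4→1→0 push 9 @ unit cost 15 (adds 135)
total cost = 635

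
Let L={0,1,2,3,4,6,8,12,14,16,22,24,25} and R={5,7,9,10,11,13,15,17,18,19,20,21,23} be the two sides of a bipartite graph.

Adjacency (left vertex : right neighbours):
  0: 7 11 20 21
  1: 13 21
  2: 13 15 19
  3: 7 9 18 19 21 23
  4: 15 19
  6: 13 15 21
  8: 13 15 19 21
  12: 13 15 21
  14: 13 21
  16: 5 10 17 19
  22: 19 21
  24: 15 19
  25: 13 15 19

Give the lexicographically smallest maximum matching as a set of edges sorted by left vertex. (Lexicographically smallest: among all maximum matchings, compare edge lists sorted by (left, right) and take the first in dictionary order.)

|M| = 7 (so the lex-smallest maximum matching has 7 edges)
process left vertices in ascending order; for each, take the smallest-labelled available neighbour that still permits 7 edges overall, or leave it unmatched if none does
lex-smallest matching: {0-7, 1-13, 2-15, 3-9, 4-19, 6-21, 16-5}

Lex-smallest maximum matching: {(0,7), (1,13), (2,15), (3,9), (4,19), (6,21), (16,5)}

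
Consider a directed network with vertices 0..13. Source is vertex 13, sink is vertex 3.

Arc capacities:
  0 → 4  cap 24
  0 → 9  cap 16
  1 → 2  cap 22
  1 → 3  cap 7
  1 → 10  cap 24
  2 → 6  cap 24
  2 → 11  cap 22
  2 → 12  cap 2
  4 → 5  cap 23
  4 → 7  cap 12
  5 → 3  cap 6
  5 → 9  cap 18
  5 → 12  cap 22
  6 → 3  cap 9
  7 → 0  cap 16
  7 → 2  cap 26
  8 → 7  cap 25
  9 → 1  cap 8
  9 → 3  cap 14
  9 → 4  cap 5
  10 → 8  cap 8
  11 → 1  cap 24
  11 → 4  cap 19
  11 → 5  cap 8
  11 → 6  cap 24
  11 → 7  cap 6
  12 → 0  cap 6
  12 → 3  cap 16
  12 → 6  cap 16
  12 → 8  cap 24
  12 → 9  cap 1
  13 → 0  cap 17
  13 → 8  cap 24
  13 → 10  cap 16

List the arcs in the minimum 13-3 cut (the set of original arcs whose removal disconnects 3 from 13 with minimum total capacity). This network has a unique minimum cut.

Min-cut arcs: {(8,7), (13,0)} (total capacity 42)

augment #1: 13→0→9→3 push 14
augment #2: 13→0→4→5→3 push 3
augment #3: 13→8→7→2→6→3 push 9
augment #4: 13→8→7→2→12→3 push 2
augment #5: 13→8→7→0→4→5→3 push 3
augment #6: 13→8→7→0→9→1→3 push 2
augment #7: 13→8→7→2→11→1→3 push 5
augment #8: 13→8→7→0→4→5→12→3 push 3
augment #9: 13→10→8→7→0→4→5→12→3 push 1
max flow = 42; residual-reachable set from 13 gives S-side
cut edges (S→T): {(8,7), (13,0)} total cap 42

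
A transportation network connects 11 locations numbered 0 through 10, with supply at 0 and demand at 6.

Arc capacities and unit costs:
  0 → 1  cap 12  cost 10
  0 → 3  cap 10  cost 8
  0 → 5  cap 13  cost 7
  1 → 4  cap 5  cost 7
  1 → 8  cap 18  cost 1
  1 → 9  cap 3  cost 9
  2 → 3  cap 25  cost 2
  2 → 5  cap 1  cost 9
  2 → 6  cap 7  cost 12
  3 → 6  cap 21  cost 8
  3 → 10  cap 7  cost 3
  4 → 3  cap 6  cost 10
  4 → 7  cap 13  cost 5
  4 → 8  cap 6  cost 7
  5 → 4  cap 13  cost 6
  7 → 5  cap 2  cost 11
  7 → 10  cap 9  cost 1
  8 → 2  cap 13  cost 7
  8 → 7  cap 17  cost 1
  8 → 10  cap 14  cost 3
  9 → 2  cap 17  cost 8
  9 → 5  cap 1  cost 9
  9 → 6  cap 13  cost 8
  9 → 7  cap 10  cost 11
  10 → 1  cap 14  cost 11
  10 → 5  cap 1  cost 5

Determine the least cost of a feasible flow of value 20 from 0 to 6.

shortest-cost path #1: 0→3→6 push 10 @ unit cost 16 (adds 160)
shortest-cost path #2: 0→1→9→6 push 3 @ unit cost 27 (adds 81)
shortest-cost path #3: 0→1→8→2→3→6 push 7 @ unit cost 28 (adds 196)
total cost = 437

Minimum cost for 20 units: 437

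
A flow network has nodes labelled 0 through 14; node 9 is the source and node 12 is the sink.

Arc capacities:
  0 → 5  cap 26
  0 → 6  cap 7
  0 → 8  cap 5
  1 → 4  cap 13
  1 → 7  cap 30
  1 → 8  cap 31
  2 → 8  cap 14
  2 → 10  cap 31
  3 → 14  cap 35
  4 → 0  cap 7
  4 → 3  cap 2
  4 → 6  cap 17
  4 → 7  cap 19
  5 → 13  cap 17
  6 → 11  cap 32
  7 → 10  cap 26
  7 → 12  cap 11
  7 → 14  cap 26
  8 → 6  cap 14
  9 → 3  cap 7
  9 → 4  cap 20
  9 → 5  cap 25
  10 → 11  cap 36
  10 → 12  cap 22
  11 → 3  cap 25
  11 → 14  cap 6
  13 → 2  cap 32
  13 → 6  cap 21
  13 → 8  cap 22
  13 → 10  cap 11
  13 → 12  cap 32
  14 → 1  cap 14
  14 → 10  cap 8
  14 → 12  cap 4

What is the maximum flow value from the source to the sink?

augment #1: 9→3→14→12 bottleneck 4, total now 4
augment #2: 9→4→7→12 bottleneck 11, total now 15
augment #3: 9→5→13→12 bottleneck 17, total now 32
augment #4: 9→3→14→10→12 bottleneck 3, total now 35
augment #5: 9→4→7→10→12 bottleneck 8, total now 43
augment #6: 9→4→3→14→10→12 bottleneck 1, total now 44

Maximum flow value: 44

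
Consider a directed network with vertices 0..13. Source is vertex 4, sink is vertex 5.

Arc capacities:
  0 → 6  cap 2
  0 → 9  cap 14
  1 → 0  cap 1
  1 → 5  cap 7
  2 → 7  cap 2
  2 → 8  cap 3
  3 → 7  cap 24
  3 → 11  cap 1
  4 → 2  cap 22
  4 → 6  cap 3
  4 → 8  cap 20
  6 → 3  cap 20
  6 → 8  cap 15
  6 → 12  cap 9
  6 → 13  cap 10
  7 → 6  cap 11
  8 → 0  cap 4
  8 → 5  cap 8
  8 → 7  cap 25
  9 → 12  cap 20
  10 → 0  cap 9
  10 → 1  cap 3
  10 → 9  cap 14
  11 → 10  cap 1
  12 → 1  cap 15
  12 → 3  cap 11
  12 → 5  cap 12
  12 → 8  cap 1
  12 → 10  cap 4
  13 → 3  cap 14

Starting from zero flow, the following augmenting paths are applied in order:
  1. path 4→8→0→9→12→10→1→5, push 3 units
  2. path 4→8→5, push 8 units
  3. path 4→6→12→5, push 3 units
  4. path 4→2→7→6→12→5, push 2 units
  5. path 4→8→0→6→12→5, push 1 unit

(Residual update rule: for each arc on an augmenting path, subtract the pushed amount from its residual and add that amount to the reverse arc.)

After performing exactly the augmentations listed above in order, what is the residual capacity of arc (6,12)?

after path 1 (4→8→0→9→12→10→1→5, push 3): res(6,12)=9
after path 2 (4→8→5, push 8): res(6,12)=9
after path 3 (4→6→12→5, push 3): res(6,12)=6
after path 4 (4→2→7→6→12→5, push 2): res(6,12)=4
after path 5 (4→8→0→6→12→5, push 1): res(6,12)=3

Residual capacity of (6,12): 3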